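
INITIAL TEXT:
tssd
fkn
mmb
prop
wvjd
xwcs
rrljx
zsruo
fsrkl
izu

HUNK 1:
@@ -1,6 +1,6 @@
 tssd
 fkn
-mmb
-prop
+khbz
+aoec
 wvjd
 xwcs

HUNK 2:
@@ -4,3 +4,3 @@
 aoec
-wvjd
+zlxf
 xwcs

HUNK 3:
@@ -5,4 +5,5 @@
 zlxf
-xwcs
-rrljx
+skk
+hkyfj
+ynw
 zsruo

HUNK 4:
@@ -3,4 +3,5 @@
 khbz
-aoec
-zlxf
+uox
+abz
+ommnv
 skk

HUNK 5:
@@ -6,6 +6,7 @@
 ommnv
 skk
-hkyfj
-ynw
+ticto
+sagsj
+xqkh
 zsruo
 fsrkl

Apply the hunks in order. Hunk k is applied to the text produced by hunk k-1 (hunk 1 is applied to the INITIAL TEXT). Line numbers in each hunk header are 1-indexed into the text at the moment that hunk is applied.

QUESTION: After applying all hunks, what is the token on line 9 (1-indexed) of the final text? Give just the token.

Hunk 1: at line 1 remove [mmb,prop] add [khbz,aoec] -> 10 lines: tssd fkn khbz aoec wvjd xwcs rrljx zsruo fsrkl izu
Hunk 2: at line 4 remove [wvjd] add [zlxf] -> 10 lines: tssd fkn khbz aoec zlxf xwcs rrljx zsruo fsrkl izu
Hunk 3: at line 5 remove [xwcs,rrljx] add [skk,hkyfj,ynw] -> 11 lines: tssd fkn khbz aoec zlxf skk hkyfj ynw zsruo fsrkl izu
Hunk 4: at line 3 remove [aoec,zlxf] add [uox,abz,ommnv] -> 12 lines: tssd fkn khbz uox abz ommnv skk hkyfj ynw zsruo fsrkl izu
Hunk 5: at line 6 remove [hkyfj,ynw] add [ticto,sagsj,xqkh] -> 13 lines: tssd fkn khbz uox abz ommnv skk ticto sagsj xqkh zsruo fsrkl izu
Final line 9: sagsj

Answer: sagsj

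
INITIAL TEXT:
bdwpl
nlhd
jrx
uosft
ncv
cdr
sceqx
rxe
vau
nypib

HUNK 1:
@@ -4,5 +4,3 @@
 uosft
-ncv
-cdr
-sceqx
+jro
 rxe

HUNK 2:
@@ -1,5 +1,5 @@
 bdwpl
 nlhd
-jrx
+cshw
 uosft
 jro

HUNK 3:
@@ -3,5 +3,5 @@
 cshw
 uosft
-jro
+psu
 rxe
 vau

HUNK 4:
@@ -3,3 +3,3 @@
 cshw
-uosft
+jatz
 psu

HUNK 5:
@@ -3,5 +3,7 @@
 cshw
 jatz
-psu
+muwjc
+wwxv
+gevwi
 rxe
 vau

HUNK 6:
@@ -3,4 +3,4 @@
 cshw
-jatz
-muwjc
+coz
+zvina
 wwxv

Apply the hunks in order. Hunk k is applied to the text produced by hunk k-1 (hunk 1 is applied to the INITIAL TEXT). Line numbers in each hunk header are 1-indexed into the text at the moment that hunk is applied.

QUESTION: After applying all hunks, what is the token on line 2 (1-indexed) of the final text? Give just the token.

Hunk 1: at line 4 remove [ncv,cdr,sceqx] add [jro] -> 8 lines: bdwpl nlhd jrx uosft jro rxe vau nypib
Hunk 2: at line 1 remove [jrx] add [cshw] -> 8 lines: bdwpl nlhd cshw uosft jro rxe vau nypib
Hunk 3: at line 3 remove [jro] add [psu] -> 8 lines: bdwpl nlhd cshw uosft psu rxe vau nypib
Hunk 4: at line 3 remove [uosft] add [jatz] -> 8 lines: bdwpl nlhd cshw jatz psu rxe vau nypib
Hunk 5: at line 3 remove [psu] add [muwjc,wwxv,gevwi] -> 10 lines: bdwpl nlhd cshw jatz muwjc wwxv gevwi rxe vau nypib
Hunk 6: at line 3 remove [jatz,muwjc] add [coz,zvina] -> 10 lines: bdwpl nlhd cshw coz zvina wwxv gevwi rxe vau nypib
Final line 2: nlhd

Answer: nlhd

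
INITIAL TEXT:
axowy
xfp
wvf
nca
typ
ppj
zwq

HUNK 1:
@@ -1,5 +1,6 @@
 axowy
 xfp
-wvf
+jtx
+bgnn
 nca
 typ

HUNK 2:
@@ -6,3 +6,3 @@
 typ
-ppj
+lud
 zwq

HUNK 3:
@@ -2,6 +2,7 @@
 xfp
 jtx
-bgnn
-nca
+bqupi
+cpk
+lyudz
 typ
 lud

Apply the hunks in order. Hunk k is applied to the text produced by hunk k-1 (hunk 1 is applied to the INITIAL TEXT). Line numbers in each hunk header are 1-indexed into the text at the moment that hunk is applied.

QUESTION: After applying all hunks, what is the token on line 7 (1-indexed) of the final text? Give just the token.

Hunk 1: at line 1 remove [wvf] add [jtx,bgnn] -> 8 lines: axowy xfp jtx bgnn nca typ ppj zwq
Hunk 2: at line 6 remove [ppj] add [lud] -> 8 lines: axowy xfp jtx bgnn nca typ lud zwq
Hunk 3: at line 2 remove [bgnn,nca] add [bqupi,cpk,lyudz] -> 9 lines: axowy xfp jtx bqupi cpk lyudz typ lud zwq
Final line 7: typ

Answer: typ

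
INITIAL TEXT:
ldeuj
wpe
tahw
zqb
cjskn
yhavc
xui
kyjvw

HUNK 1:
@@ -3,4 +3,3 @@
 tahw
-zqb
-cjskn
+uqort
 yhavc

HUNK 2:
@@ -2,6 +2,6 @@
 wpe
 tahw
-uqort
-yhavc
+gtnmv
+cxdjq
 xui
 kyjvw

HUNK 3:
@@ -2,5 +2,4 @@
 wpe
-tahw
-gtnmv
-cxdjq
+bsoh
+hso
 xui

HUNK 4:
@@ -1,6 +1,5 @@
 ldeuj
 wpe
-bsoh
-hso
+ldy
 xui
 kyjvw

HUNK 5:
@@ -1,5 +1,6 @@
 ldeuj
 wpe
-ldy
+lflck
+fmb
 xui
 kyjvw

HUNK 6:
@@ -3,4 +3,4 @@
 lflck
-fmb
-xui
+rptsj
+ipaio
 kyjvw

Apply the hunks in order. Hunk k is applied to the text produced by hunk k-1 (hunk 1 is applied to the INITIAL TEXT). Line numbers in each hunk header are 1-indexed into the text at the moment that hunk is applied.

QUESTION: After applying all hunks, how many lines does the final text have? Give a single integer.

Answer: 6

Derivation:
Hunk 1: at line 3 remove [zqb,cjskn] add [uqort] -> 7 lines: ldeuj wpe tahw uqort yhavc xui kyjvw
Hunk 2: at line 2 remove [uqort,yhavc] add [gtnmv,cxdjq] -> 7 lines: ldeuj wpe tahw gtnmv cxdjq xui kyjvw
Hunk 3: at line 2 remove [tahw,gtnmv,cxdjq] add [bsoh,hso] -> 6 lines: ldeuj wpe bsoh hso xui kyjvw
Hunk 4: at line 1 remove [bsoh,hso] add [ldy] -> 5 lines: ldeuj wpe ldy xui kyjvw
Hunk 5: at line 1 remove [ldy] add [lflck,fmb] -> 6 lines: ldeuj wpe lflck fmb xui kyjvw
Hunk 6: at line 3 remove [fmb,xui] add [rptsj,ipaio] -> 6 lines: ldeuj wpe lflck rptsj ipaio kyjvw
Final line count: 6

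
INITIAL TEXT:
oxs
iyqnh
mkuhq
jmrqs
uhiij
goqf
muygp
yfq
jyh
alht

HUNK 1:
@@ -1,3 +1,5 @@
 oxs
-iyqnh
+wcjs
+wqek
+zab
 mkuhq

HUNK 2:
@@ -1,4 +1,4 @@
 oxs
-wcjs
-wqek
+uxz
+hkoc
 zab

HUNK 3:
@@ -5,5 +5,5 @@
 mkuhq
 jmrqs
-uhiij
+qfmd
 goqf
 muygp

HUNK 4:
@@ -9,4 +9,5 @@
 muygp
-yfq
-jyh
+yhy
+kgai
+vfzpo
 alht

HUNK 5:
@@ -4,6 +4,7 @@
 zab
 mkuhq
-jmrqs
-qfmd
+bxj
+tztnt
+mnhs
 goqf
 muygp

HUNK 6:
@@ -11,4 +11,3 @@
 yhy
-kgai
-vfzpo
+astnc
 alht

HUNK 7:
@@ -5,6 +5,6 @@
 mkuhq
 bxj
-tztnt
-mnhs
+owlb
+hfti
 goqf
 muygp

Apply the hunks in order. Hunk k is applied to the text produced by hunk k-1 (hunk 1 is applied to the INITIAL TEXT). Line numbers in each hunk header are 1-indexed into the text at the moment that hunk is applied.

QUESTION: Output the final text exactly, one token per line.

Hunk 1: at line 1 remove [iyqnh] add [wcjs,wqek,zab] -> 12 lines: oxs wcjs wqek zab mkuhq jmrqs uhiij goqf muygp yfq jyh alht
Hunk 2: at line 1 remove [wcjs,wqek] add [uxz,hkoc] -> 12 lines: oxs uxz hkoc zab mkuhq jmrqs uhiij goqf muygp yfq jyh alht
Hunk 3: at line 5 remove [uhiij] add [qfmd] -> 12 lines: oxs uxz hkoc zab mkuhq jmrqs qfmd goqf muygp yfq jyh alht
Hunk 4: at line 9 remove [yfq,jyh] add [yhy,kgai,vfzpo] -> 13 lines: oxs uxz hkoc zab mkuhq jmrqs qfmd goqf muygp yhy kgai vfzpo alht
Hunk 5: at line 4 remove [jmrqs,qfmd] add [bxj,tztnt,mnhs] -> 14 lines: oxs uxz hkoc zab mkuhq bxj tztnt mnhs goqf muygp yhy kgai vfzpo alht
Hunk 6: at line 11 remove [kgai,vfzpo] add [astnc] -> 13 lines: oxs uxz hkoc zab mkuhq bxj tztnt mnhs goqf muygp yhy astnc alht
Hunk 7: at line 5 remove [tztnt,mnhs] add [owlb,hfti] -> 13 lines: oxs uxz hkoc zab mkuhq bxj owlb hfti goqf muygp yhy astnc alht

Answer: oxs
uxz
hkoc
zab
mkuhq
bxj
owlb
hfti
goqf
muygp
yhy
astnc
alht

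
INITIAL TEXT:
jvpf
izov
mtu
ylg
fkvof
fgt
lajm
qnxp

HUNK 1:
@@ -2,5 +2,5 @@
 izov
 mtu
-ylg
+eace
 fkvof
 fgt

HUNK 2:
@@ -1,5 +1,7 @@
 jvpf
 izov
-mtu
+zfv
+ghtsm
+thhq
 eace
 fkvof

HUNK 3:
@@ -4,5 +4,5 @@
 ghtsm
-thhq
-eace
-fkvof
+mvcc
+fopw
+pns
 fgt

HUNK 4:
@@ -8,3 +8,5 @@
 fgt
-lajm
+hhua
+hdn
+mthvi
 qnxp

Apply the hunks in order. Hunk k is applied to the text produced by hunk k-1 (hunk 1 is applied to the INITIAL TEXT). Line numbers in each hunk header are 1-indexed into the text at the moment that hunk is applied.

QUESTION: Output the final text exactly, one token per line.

Hunk 1: at line 2 remove [ylg] add [eace] -> 8 lines: jvpf izov mtu eace fkvof fgt lajm qnxp
Hunk 2: at line 1 remove [mtu] add [zfv,ghtsm,thhq] -> 10 lines: jvpf izov zfv ghtsm thhq eace fkvof fgt lajm qnxp
Hunk 3: at line 4 remove [thhq,eace,fkvof] add [mvcc,fopw,pns] -> 10 lines: jvpf izov zfv ghtsm mvcc fopw pns fgt lajm qnxp
Hunk 4: at line 8 remove [lajm] add [hhua,hdn,mthvi] -> 12 lines: jvpf izov zfv ghtsm mvcc fopw pns fgt hhua hdn mthvi qnxp

Answer: jvpf
izov
zfv
ghtsm
mvcc
fopw
pns
fgt
hhua
hdn
mthvi
qnxp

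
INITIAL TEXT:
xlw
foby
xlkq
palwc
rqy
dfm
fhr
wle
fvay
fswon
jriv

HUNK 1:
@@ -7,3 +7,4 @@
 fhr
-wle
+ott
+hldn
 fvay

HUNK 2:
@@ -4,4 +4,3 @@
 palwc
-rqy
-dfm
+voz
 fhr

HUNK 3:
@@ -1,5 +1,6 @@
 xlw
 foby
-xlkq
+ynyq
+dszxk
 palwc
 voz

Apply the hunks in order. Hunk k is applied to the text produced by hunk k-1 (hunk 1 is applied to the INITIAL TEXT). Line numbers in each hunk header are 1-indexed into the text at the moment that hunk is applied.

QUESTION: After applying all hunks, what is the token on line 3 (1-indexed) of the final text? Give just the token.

Answer: ynyq

Derivation:
Hunk 1: at line 7 remove [wle] add [ott,hldn] -> 12 lines: xlw foby xlkq palwc rqy dfm fhr ott hldn fvay fswon jriv
Hunk 2: at line 4 remove [rqy,dfm] add [voz] -> 11 lines: xlw foby xlkq palwc voz fhr ott hldn fvay fswon jriv
Hunk 3: at line 1 remove [xlkq] add [ynyq,dszxk] -> 12 lines: xlw foby ynyq dszxk palwc voz fhr ott hldn fvay fswon jriv
Final line 3: ynyq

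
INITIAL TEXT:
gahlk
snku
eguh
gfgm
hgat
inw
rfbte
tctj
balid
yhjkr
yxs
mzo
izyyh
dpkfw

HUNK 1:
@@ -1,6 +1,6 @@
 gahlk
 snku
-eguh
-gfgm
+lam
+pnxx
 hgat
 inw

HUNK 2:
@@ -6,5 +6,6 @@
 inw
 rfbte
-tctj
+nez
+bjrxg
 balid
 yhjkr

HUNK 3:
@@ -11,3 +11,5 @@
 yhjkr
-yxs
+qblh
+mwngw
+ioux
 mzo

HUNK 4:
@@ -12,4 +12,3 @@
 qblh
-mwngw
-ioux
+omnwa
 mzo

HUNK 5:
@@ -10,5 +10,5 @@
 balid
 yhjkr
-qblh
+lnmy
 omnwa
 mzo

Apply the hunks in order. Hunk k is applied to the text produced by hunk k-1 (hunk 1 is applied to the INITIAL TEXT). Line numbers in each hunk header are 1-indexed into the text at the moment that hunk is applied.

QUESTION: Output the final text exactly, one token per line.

Answer: gahlk
snku
lam
pnxx
hgat
inw
rfbte
nez
bjrxg
balid
yhjkr
lnmy
omnwa
mzo
izyyh
dpkfw

Derivation:
Hunk 1: at line 1 remove [eguh,gfgm] add [lam,pnxx] -> 14 lines: gahlk snku lam pnxx hgat inw rfbte tctj balid yhjkr yxs mzo izyyh dpkfw
Hunk 2: at line 6 remove [tctj] add [nez,bjrxg] -> 15 lines: gahlk snku lam pnxx hgat inw rfbte nez bjrxg balid yhjkr yxs mzo izyyh dpkfw
Hunk 3: at line 11 remove [yxs] add [qblh,mwngw,ioux] -> 17 lines: gahlk snku lam pnxx hgat inw rfbte nez bjrxg balid yhjkr qblh mwngw ioux mzo izyyh dpkfw
Hunk 4: at line 12 remove [mwngw,ioux] add [omnwa] -> 16 lines: gahlk snku lam pnxx hgat inw rfbte nez bjrxg balid yhjkr qblh omnwa mzo izyyh dpkfw
Hunk 5: at line 10 remove [qblh] add [lnmy] -> 16 lines: gahlk snku lam pnxx hgat inw rfbte nez bjrxg balid yhjkr lnmy omnwa mzo izyyh dpkfw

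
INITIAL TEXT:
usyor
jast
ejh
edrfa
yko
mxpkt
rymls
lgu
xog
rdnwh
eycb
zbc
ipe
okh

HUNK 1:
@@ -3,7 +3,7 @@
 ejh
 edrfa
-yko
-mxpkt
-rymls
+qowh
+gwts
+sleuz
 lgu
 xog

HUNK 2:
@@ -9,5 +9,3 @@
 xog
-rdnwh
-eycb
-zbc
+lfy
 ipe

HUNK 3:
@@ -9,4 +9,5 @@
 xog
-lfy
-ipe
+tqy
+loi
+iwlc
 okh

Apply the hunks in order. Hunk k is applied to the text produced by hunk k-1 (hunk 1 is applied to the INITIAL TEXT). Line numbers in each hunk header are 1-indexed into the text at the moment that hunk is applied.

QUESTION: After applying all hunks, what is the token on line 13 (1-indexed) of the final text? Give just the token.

Answer: okh

Derivation:
Hunk 1: at line 3 remove [yko,mxpkt,rymls] add [qowh,gwts,sleuz] -> 14 lines: usyor jast ejh edrfa qowh gwts sleuz lgu xog rdnwh eycb zbc ipe okh
Hunk 2: at line 9 remove [rdnwh,eycb,zbc] add [lfy] -> 12 lines: usyor jast ejh edrfa qowh gwts sleuz lgu xog lfy ipe okh
Hunk 3: at line 9 remove [lfy,ipe] add [tqy,loi,iwlc] -> 13 lines: usyor jast ejh edrfa qowh gwts sleuz lgu xog tqy loi iwlc okh
Final line 13: okh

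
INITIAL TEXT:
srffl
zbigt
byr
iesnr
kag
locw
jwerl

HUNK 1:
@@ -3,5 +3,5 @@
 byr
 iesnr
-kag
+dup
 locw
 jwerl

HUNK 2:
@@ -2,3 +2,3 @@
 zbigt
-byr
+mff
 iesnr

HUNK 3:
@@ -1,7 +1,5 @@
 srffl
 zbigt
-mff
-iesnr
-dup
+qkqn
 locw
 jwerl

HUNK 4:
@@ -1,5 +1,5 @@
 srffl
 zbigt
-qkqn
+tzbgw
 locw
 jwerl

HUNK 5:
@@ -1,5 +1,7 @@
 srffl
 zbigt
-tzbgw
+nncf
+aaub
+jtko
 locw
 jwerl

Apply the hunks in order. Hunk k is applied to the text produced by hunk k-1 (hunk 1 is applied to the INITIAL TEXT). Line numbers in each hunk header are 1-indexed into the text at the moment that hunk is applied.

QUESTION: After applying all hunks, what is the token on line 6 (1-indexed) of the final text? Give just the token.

Hunk 1: at line 3 remove [kag] add [dup] -> 7 lines: srffl zbigt byr iesnr dup locw jwerl
Hunk 2: at line 2 remove [byr] add [mff] -> 7 lines: srffl zbigt mff iesnr dup locw jwerl
Hunk 3: at line 1 remove [mff,iesnr,dup] add [qkqn] -> 5 lines: srffl zbigt qkqn locw jwerl
Hunk 4: at line 1 remove [qkqn] add [tzbgw] -> 5 lines: srffl zbigt tzbgw locw jwerl
Hunk 5: at line 1 remove [tzbgw] add [nncf,aaub,jtko] -> 7 lines: srffl zbigt nncf aaub jtko locw jwerl
Final line 6: locw

Answer: locw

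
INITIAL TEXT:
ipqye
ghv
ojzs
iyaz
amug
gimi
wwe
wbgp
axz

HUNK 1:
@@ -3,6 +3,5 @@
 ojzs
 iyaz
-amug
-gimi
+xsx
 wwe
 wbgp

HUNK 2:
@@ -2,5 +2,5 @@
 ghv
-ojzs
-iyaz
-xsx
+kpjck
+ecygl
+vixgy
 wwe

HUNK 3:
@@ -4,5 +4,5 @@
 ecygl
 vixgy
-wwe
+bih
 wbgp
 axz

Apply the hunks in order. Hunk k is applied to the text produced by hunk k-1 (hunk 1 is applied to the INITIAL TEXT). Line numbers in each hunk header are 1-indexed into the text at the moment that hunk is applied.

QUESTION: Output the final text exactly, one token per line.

Answer: ipqye
ghv
kpjck
ecygl
vixgy
bih
wbgp
axz

Derivation:
Hunk 1: at line 3 remove [amug,gimi] add [xsx] -> 8 lines: ipqye ghv ojzs iyaz xsx wwe wbgp axz
Hunk 2: at line 2 remove [ojzs,iyaz,xsx] add [kpjck,ecygl,vixgy] -> 8 lines: ipqye ghv kpjck ecygl vixgy wwe wbgp axz
Hunk 3: at line 4 remove [wwe] add [bih] -> 8 lines: ipqye ghv kpjck ecygl vixgy bih wbgp axz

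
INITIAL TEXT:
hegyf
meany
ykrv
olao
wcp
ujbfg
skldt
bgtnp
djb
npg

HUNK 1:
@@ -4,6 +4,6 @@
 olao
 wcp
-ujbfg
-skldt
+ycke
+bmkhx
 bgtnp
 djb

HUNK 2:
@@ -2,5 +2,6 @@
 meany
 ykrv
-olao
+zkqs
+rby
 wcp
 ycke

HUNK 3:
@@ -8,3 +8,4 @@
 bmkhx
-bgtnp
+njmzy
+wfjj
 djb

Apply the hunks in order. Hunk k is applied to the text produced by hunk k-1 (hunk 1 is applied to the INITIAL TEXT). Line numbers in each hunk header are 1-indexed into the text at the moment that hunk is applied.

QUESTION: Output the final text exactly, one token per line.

Answer: hegyf
meany
ykrv
zkqs
rby
wcp
ycke
bmkhx
njmzy
wfjj
djb
npg

Derivation:
Hunk 1: at line 4 remove [ujbfg,skldt] add [ycke,bmkhx] -> 10 lines: hegyf meany ykrv olao wcp ycke bmkhx bgtnp djb npg
Hunk 2: at line 2 remove [olao] add [zkqs,rby] -> 11 lines: hegyf meany ykrv zkqs rby wcp ycke bmkhx bgtnp djb npg
Hunk 3: at line 8 remove [bgtnp] add [njmzy,wfjj] -> 12 lines: hegyf meany ykrv zkqs rby wcp ycke bmkhx njmzy wfjj djb npg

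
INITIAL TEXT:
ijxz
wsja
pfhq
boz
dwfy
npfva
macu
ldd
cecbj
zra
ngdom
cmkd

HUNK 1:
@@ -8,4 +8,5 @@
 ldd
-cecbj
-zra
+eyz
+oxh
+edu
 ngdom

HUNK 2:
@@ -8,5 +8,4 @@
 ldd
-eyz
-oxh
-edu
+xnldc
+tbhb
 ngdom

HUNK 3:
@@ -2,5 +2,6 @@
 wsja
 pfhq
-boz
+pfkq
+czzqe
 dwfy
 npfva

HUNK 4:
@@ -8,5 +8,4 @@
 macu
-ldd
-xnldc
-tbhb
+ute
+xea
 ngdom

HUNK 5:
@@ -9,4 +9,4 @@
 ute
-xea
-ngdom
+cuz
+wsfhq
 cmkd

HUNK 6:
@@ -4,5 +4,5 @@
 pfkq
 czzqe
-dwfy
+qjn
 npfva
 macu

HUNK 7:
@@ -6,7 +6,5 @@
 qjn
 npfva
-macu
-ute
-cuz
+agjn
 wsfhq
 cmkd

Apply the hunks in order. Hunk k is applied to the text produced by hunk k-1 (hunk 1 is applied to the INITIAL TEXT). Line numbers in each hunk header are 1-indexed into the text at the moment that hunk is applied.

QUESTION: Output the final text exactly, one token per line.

Hunk 1: at line 8 remove [cecbj,zra] add [eyz,oxh,edu] -> 13 lines: ijxz wsja pfhq boz dwfy npfva macu ldd eyz oxh edu ngdom cmkd
Hunk 2: at line 8 remove [eyz,oxh,edu] add [xnldc,tbhb] -> 12 lines: ijxz wsja pfhq boz dwfy npfva macu ldd xnldc tbhb ngdom cmkd
Hunk 3: at line 2 remove [boz] add [pfkq,czzqe] -> 13 lines: ijxz wsja pfhq pfkq czzqe dwfy npfva macu ldd xnldc tbhb ngdom cmkd
Hunk 4: at line 8 remove [ldd,xnldc,tbhb] add [ute,xea] -> 12 lines: ijxz wsja pfhq pfkq czzqe dwfy npfva macu ute xea ngdom cmkd
Hunk 5: at line 9 remove [xea,ngdom] add [cuz,wsfhq] -> 12 lines: ijxz wsja pfhq pfkq czzqe dwfy npfva macu ute cuz wsfhq cmkd
Hunk 6: at line 4 remove [dwfy] add [qjn] -> 12 lines: ijxz wsja pfhq pfkq czzqe qjn npfva macu ute cuz wsfhq cmkd
Hunk 7: at line 6 remove [macu,ute,cuz] add [agjn] -> 10 lines: ijxz wsja pfhq pfkq czzqe qjn npfva agjn wsfhq cmkd

Answer: ijxz
wsja
pfhq
pfkq
czzqe
qjn
npfva
agjn
wsfhq
cmkd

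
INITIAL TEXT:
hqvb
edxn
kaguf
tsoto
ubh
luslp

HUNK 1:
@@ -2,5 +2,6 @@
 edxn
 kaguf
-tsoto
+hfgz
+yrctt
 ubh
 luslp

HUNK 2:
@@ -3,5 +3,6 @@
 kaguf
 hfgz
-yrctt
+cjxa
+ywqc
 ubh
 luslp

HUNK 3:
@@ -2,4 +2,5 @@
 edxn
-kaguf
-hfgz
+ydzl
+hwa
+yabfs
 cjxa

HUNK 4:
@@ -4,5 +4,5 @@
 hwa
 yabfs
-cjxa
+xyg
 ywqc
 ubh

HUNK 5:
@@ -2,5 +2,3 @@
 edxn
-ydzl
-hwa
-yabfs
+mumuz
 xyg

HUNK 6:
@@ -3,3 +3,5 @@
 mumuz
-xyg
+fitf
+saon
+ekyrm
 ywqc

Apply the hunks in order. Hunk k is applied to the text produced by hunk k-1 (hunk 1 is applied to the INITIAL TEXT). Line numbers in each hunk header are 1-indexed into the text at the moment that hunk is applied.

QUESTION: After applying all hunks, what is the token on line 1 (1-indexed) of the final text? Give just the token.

Hunk 1: at line 2 remove [tsoto] add [hfgz,yrctt] -> 7 lines: hqvb edxn kaguf hfgz yrctt ubh luslp
Hunk 2: at line 3 remove [yrctt] add [cjxa,ywqc] -> 8 lines: hqvb edxn kaguf hfgz cjxa ywqc ubh luslp
Hunk 3: at line 2 remove [kaguf,hfgz] add [ydzl,hwa,yabfs] -> 9 lines: hqvb edxn ydzl hwa yabfs cjxa ywqc ubh luslp
Hunk 4: at line 4 remove [cjxa] add [xyg] -> 9 lines: hqvb edxn ydzl hwa yabfs xyg ywqc ubh luslp
Hunk 5: at line 2 remove [ydzl,hwa,yabfs] add [mumuz] -> 7 lines: hqvb edxn mumuz xyg ywqc ubh luslp
Hunk 6: at line 3 remove [xyg] add [fitf,saon,ekyrm] -> 9 lines: hqvb edxn mumuz fitf saon ekyrm ywqc ubh luslp
Final line 1: hqvb

Answer: hqvb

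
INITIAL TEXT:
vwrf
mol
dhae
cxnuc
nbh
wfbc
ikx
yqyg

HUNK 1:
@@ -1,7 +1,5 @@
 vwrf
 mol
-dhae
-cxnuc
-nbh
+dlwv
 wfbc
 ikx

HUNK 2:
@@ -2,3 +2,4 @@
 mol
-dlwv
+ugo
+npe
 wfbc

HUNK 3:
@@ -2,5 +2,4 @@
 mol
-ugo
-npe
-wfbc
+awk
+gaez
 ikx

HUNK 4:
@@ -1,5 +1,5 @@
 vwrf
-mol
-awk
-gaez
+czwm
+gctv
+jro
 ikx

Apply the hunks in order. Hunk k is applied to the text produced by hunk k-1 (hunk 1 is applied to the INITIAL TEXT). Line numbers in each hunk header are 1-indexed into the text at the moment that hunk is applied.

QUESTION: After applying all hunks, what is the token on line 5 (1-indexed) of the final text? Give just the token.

Hunk 1: at line 1 remove [dhae,cxnuc,nbh] add [dlwv] -> 6 lines: vwrf mol dlwv wfbc ikx yqyg
Hunk 2: at line 2 remove [dlwv] add [ugo,npe] -> 7 lines: vwrf mol ugo npe wfbc ikx yqyg
Hunk 3: at line 2 remove [ugo,npe,wfbc] add [awk,gaez] -> 6 lines: vwrf mol awk gaez ikx yqyg
Hunk 4: at line 1 remove [mol,awk,gaez] add [czwm,gctv,jro] -> 6 lines: vwrf czwm gctv jro ikx yqyg
Final line 5: ikx

Answer: ikx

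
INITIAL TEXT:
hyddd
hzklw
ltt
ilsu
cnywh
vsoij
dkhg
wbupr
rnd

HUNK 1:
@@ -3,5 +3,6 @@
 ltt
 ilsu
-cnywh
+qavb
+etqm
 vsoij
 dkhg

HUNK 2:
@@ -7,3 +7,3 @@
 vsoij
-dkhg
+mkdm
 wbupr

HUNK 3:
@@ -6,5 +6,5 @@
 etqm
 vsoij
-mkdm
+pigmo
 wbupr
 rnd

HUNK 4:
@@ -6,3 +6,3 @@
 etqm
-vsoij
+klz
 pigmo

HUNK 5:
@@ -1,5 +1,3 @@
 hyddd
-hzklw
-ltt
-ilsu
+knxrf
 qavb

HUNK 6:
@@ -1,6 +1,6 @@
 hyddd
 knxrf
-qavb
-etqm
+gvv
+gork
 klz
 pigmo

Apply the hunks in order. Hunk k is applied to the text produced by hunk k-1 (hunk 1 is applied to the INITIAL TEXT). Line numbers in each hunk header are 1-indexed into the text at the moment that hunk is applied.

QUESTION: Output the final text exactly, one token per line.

Hunk 1: at line 3 remove [cnywh] add [qavb,etqm] -> 10 lines: hyddd hzklw ltt ilsu qavb etqm vsoij dkhg wbupr rnd
Hunk 2: at line 7 remove [dkhg] add [mkdm] -> 10 lines: hyddd hzklw ltt ilsu qavb etqm vsoij mkdm wbupr rnd
Hunk 3: at line 6 remove [mkdm] add [pigmo] -> 10 lines: hyddd hzklw ltt ilsu qavb etqm vsoij pigmo wbupr rnd
Hunk 4: at line 6 remove [vsoij] add [klz] -> 10 lines: hyddd hzklw ltt ilsu qavb etqm klz pigmo wbupr rnd
Hunk 5: at line 1 remove [hzklw,ltt,ilsu] add [knxrf] -> 8 lines: hyddd knxrf qavb etqm klz pigmo wbupr rnd
Hunk 6: at line 1 remove [qavb,etqm] add [gvv,gork] -> 8 lines: hyddd knxrf gvv gork klz pigmo wbupr rnd

Answer: hyddd
knxrf
gvv
gork
klz
pigmo
wbupr
rnd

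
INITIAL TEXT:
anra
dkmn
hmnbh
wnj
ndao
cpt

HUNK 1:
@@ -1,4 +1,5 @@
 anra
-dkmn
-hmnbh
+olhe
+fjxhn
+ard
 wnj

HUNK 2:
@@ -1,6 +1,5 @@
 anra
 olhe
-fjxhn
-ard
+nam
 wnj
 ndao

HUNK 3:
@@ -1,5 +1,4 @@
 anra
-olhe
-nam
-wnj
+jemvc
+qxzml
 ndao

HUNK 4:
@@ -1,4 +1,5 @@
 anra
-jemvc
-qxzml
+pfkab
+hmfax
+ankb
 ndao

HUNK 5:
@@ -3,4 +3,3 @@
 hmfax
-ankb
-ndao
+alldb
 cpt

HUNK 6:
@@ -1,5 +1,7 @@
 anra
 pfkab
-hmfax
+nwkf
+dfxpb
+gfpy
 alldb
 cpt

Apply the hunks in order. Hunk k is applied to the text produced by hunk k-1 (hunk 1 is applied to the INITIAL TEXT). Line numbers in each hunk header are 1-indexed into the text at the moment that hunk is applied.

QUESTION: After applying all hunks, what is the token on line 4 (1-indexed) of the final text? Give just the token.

Hunk 1: at line 1 remove [dkmn,hmnbh] add [olhe,fjxhn,ard] -> 7 lines: anra olhe fjxhn ard wnj ndao cpt
Hunk 2: at line 1 remove [fjxhn,ard] add [nam] -> 6 lines: anra olhe nam wnj ndao cpt
Hunk 3: at line 1 remove [olhe,nam,wnj] add [jemvc,qxzml] -> 5 lines: anra jemvc qxzml ndao cpt
Hunk 4: at line 1 remove [jemvc,qxzml] add [pfkab,hmfax,ankb] -> 6 lines: anra pfkab hmfax ankb ndao cpt
Hunk 5: at line 3 remove [ankb,ndao] add [alldb] -> 5 lines: anra pfkab hmfax alldb cpt
Hunk 6: at line 1 remove [hmfax] add [nwkf,dfxpb,gfpy] -> 7 lines: anra pfkab nwkf dfxpb gfpy alldb cpt
Final line 4: dfxpb

Answer: dfxpb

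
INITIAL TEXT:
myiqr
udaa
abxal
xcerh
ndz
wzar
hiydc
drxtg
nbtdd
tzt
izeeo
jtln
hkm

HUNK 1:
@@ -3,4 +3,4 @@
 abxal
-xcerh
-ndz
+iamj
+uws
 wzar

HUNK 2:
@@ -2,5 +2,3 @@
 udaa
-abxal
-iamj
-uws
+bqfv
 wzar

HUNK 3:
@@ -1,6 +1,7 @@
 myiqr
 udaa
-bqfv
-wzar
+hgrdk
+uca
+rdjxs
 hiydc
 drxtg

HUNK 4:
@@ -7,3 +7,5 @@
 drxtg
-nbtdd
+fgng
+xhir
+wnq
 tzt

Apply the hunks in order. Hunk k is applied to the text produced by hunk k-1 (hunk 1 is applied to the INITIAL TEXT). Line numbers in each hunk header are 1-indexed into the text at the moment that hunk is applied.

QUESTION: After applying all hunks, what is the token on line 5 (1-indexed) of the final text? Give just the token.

Answer: rdjxs

Derivation:
Hunk 1: at line 3 remove [xcerh,ndz] add [iamj,uws] -> 13 lines: myiqr udaa abxal iamj uws wzar hiydc drxtg nbtdd tzt izeeo jtln hkm
Hunk 2: at line 2 remove [abxal,iamj,uws] add [bqfv] -> 11 lines: myiqr udaa bqfv wzar hiydc drxtg nbtdd tzt izeeo jtln hkm
Hunk 3: at line 1 remove [bqfv,wzar] add [hgrdk,uca,rdjxs] -> 12 lines: myiqr udaa hgrdk uca rdjxs hiydc drxtg nbtdd tzt izeeo jtln hkm
Hunk 4: at line 7 remove [nbtdd] add [fgng,xhir,wnq] -> 14 lines: myiqr udaa hgrdk uca rdjxs hiydc drxtg fgng xhir wnq tzt izeeo jtln hkm
Final line 5: rdjxs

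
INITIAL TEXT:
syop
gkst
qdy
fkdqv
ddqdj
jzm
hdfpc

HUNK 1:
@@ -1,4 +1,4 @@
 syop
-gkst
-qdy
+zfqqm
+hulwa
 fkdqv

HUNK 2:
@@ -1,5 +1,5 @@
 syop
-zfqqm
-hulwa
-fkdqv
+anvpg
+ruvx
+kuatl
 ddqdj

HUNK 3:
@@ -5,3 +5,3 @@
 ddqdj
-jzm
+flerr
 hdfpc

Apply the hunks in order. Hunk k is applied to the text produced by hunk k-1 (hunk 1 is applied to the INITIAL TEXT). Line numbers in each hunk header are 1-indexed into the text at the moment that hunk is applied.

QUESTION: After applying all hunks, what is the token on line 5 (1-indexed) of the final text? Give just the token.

Answer: ddqdj

Derivation:
Hunk 1: at line 1 remove [gkst,qdy] add [zfqqm,hulwa] -> 7 lines: syop zfqqm hulwa fkdqv ddqdj jzm hdfpc
Hunk 2: at line 1 remove [zfqqm,hulwa,fkdqv] add [anvpg,ruvx,kuatl] -> 7 lines: syop anvpg ruvx kuatl ddqdj jzm hdfpc
Hunk 3: at line 5 remove [jzm] add [flerr] -> 7 lines: syop anvpg ruvx kuatl ddqdj flerr hdfpc
Final line 5: ddqdj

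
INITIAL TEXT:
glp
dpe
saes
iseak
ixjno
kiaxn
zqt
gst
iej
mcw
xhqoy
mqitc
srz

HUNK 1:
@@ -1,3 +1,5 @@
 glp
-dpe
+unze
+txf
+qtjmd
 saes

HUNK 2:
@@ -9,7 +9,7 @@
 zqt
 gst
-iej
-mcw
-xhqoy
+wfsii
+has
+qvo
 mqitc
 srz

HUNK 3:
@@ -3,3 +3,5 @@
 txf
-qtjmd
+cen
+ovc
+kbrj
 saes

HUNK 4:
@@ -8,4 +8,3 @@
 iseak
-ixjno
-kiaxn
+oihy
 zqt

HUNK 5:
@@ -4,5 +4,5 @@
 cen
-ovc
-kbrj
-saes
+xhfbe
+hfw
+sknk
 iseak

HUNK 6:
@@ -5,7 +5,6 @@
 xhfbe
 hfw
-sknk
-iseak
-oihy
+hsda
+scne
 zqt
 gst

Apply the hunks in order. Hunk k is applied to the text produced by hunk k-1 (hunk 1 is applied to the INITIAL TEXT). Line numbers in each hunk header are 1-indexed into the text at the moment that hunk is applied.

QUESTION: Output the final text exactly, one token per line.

Hunk 1: at line 1 remove [dpe] add [unze,txf,qtjmd] -> 15 lines: glp unze txf qtjmd saes iseak ixjno kiaxn zqt gst iej mcw xhqoy mqitc srz
Hunk 2: at line 9 remove [iej,mcw,xhqoy] add [wfsii,has,qvo] -> 15 lines: glp unze txf qtjmd saes iseak ixjno kiaxn zqt gst wfsii has qvo mqitc srz
Hunk 3: at line 3 remove [qtjmd] add [cen,ovc,kbrj] -> 17 lines: glp unze txf cen ovc kbrj saes iseak ixjno kiaxn zqt gst wfsii has qvo mqitc srz
Hunk 4: at line 8 remove [ixjno,kiaxn] add [oihy] -> 16 lines: glp unze txf cen ovc kbrj saes iseak oihy zqt gst wfsii has qvo mqitc srz
Hunk 5: at line 4 remove [ovc,kbrj,saes] add [xhfbe,hfw,sknk] -> 16 lines: glp unze txf cen xhfbe hfw sknk iseak oihy zqt gst wfsii has qvo mqitc srz
Hunk 6: at line 5 remove [sknk,iseak,oihy] add [hsda,scne] -> 15 lines: glp unze txf cen xhfbe hfw hsda scne zqt gst wfsii has qvo mqitc srz

Answer: glp
unze
txf
cen
xhfbe
hfw
hsda
scne
zqt
gst
wfsii
has
qvo
mqitc
srz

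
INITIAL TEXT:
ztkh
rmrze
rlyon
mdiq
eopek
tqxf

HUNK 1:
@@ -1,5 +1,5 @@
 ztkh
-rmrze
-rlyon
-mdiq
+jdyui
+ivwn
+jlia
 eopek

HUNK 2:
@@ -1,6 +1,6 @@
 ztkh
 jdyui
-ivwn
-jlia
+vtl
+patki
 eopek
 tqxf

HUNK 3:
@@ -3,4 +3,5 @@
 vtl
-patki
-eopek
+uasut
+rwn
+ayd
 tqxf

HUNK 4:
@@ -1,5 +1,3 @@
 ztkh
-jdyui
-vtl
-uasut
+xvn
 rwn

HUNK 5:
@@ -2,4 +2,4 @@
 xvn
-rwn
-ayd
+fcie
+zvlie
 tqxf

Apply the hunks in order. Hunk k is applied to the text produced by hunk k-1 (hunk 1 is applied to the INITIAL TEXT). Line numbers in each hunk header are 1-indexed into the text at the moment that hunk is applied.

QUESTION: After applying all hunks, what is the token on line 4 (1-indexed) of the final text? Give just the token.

Answer: zvlie

Derivation:
Hunk 1: at line 1 remove [rmrze,rlyon,mdiq] add [jdyui,ivwn,jlia] -> 6 lines: ztkh jdyui ivwn jlia eopek tqxf
Hunk 2: at line 1 remove [ivwn,jlia] add [vtl,patki] -> 6 lines: ztkh jdyui vtl patki eopek tqxf
Hunk 3: at line 3 remove [patki,eopek] add [uasut,rwn,ayd] -> 7 lines: ztkh jdyui vtl uasut rwn ayd tqxf
Hunk 4: at line 1 remove [jdyui,vtl,uasut] add [xvn] -> 5 lines: ztkh xvn rwn ayd tqxf
Hunk 5: at line 2 remove [rwn,ayd] add [fcie,zvlie] -> 5 lines: ztkh xvn fcie zvlie tqxf
Final line 4: zvlie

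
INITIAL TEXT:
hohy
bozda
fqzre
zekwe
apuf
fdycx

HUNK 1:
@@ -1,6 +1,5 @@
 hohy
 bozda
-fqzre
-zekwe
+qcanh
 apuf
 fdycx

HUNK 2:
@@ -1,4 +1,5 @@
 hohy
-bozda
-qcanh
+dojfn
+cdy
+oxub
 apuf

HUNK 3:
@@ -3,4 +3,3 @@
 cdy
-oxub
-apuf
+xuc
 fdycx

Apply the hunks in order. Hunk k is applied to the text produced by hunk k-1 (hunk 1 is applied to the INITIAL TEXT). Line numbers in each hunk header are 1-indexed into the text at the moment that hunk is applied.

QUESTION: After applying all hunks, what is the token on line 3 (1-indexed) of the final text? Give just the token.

Answer: cdy

Derivation:
Hunk 1: at line 1 remove [fqzre,zekwe] add [qcanh] -> 5 lines: hohy bozda qcanh apuf fdycx
Hunk 2: at line 1 remove [bozda,qcanh] add [dojfn,cdy,oxub] -> 6 lines: hohy dojfn cdy oxub apuf fdycx
Hunk 3: at line 3 remove [oxub,apuf] add [xuc] -> 5 lines: hohy dojfn cdy xuc fdycx
Final line 3: cdy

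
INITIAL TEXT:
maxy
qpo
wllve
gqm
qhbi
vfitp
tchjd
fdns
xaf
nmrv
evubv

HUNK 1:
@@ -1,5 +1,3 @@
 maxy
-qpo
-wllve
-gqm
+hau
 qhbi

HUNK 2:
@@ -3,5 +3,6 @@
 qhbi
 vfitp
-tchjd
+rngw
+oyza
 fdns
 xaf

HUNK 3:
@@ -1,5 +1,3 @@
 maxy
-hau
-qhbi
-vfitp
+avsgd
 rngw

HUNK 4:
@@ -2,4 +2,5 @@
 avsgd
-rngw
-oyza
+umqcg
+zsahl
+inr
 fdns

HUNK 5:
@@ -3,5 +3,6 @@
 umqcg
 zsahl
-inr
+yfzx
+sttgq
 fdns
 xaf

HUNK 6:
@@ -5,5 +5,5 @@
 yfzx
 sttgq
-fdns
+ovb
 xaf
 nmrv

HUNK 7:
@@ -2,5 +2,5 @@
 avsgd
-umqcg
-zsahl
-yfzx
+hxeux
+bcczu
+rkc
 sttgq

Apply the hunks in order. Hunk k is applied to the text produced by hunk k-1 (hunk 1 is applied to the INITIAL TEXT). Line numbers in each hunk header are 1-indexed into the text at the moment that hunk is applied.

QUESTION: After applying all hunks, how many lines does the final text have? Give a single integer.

Hunk 1: at line 1 remove [qpo,wllve,gqm] add [hau] -> 9 lines: maxy hau qhbi vfitp tchjd fdns xaf nmrv evubv
Hunk 2: at line 3 remove [tchjd] add [rngw,oyza] -> 10 lines: maxy hau qhbi vfitp rngw oyza fdns xaf nmrv evubv
Hunk 3: at line 1 remove [hau,qhbi,vfitp] add [avsgd] -> 8 lines: maxy avsgd rngw oyza fdns xaf nmrv evubv
Hunk 4: at line 2 remove [rngw,oyza] add [umqcg,zsahl,inr] -> 9 lines: maxy avsgd umqcg zsahl inr fdns xaf nmrv evubv
Hunk 5: at line 3 remove [inr] add [yfzx,sttgq] -> 10 lines: maxy avsgd umqcg zsahl yfzx sttgq fdns xaf nmrv evubv
Hunk 6: at line 5 remove [fdns] add [ovb] -> 10 lines: maxy avsgd umqcg zsahl yfzx sttgq ovb xaf nmrv evubv
Hunk 7: at line 2 remove [umqcg,zsahl,yfzx] add [hxeux,bcczu,rkc] -> 10 lines: maxy avsgd hxeux bcczu rkc sttgq ovb xaf nmrv evubv
Final line count: 10

Answer: 10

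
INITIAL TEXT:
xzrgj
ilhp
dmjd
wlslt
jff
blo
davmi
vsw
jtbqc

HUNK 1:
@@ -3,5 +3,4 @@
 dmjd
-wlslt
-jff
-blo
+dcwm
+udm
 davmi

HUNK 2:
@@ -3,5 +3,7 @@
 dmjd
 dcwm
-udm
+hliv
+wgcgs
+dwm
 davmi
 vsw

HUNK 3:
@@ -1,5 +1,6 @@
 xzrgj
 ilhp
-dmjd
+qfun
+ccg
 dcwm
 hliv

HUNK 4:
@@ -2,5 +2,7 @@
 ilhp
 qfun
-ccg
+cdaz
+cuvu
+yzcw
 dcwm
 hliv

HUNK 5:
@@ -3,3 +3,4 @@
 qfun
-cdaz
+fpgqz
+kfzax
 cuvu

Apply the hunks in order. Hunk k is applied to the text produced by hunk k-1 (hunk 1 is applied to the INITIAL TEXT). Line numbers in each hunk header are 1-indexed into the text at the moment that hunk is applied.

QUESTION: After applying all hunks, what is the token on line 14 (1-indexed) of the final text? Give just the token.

Hunk 1: at line 3 remove [wlslt,jff,blo] add [dcwm,udm] -> 8 lines: xzrgj ilhp dmjd dcwm udm davmi vsw jtbqc
Hunk 2: at line 3 remove [udm] add [hliv,wgcgs,dwm] -> 10 lines: xzrgj ilhp dmjd dcwm hliv wgcgs dwm davmi vsw jtbqc
Hunk 3: at line 1 remove [dmjd] add [qfun,ccg] -> 11 lines: xzrgj ilhp qfun ccg dcwm hliv wgcgs dwm davmi vsw jtbqc
Hunk 4: at line 2 remove [ccg] add [cdaz,cuvu,yzcw] -> 13 lines: xzrgj ilhp qfun cdaz cuvu yzcw dcwm hliv wgcgs dwm davmi vsw jtbqc
Hunk 5: at line 3 remove [cdaz] add [fpgqz,kfzax] -> 14 lines: xzrgj ilhp qfun fpgqz kfzax cuvu yzcw dcwm hliv wgcgs dwm davmi vsw jtbqc
Final line 14: jtbqc

Answer: jtbqc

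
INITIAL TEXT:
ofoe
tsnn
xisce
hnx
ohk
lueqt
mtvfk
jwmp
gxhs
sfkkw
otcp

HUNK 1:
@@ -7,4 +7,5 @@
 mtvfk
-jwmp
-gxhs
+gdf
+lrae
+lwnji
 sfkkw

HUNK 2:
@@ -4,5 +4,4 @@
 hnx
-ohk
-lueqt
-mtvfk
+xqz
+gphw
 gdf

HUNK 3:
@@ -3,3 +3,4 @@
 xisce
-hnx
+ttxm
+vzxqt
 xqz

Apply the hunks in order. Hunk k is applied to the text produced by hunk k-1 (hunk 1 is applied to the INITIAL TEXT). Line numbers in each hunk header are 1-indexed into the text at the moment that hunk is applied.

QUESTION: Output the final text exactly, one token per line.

Answer: ofoe
tsnn
xisce
ttxm
vzxqt
xqz
gphw
gdf
lrae
lwnji
sfkkw
otcp

Derivation:
Hunk 1: at line 7 remove [jwmp,gxhs] add [gdf,lrae,lwnji] -> 12 lines: ofoe tsnn xisce hnx ohk lueqt mtvfk gdf lrae lwnji sfkkw otcp
Hunk 2: at line 4 remove [ohk,lueqt,mtvfk] add [xqz,gphw] -> 11 lines: ofoe tsnn xisce hnx xqz gphw gdf lrae lwnji sfkkw otcp
Hunk 3: at line 3 remove [hnx] add [ttxm,vzxqt] -> 12 lines: ofoe tsnn xisce ttxm vzxqt xqz gphw gdf lrae lwnji sfkkw otcp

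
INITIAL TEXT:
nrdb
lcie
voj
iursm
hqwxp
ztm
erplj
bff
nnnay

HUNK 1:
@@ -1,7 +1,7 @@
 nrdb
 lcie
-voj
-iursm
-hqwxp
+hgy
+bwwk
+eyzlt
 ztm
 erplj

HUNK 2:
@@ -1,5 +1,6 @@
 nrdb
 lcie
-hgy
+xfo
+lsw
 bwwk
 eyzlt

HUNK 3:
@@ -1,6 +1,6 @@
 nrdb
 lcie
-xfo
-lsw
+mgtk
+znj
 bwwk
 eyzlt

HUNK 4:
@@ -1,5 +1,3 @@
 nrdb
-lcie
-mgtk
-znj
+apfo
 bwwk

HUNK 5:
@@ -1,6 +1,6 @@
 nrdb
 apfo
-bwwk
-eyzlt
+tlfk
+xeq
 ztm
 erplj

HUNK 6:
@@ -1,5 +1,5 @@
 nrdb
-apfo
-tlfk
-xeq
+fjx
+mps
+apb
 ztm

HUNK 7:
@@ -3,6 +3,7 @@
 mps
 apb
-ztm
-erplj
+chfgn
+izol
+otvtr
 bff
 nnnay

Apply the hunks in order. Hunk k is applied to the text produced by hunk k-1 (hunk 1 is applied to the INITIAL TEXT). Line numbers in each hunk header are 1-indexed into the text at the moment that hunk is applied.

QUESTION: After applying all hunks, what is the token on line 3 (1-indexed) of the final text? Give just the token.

Hunk 1: at line 1 remove [voj,iursm,hqwxp] add [hgy,bwwk,eyzlt] -> 9 lines: nrdb lcie hgy bwwk eyzlt ztm erplj bff nnnay
Hunk 2: at line 1 remove [hgy] add [xfo,lsw] -> 10 lines: nrdb lcie xfo lsw bwwk eyzlt ztm erplj bff nnnay
Hunk 3: at line 1 remove [xfo,lsw] add [mgtk,znj] -> 10 lines: nrdb lcie mgtk znj bwwk eyzlt ztm erplj bff nnnay
Hunk 4: at line 1 remove [lcie,mgtk,znj] add [apfo] -> 8 lines: nrdb apfo bwwk eyzlt ztm erplj bff nnnay
Hunk 5: at line 1 remove [bwwk,eyzlt] add [tlfk,xeq] -> 8 lines: nrdb apfo tlfk xeq ztm erplj bff nnnay
Hunk 6: at line 1 remove [apfo,tlfk,xeq] add [fjx,mps,apb] -> 8 lines: nrdb fjx mps apb ztm erplj bff nnnay
Hunk 7: at line 3 remove [ztm,erplj] add [chfgn,izol,otvtr] -> 9 lines: nrdb fjx mps apb chfgn izol otvtr bff nnnay
Final line 3: mps

Answer: mps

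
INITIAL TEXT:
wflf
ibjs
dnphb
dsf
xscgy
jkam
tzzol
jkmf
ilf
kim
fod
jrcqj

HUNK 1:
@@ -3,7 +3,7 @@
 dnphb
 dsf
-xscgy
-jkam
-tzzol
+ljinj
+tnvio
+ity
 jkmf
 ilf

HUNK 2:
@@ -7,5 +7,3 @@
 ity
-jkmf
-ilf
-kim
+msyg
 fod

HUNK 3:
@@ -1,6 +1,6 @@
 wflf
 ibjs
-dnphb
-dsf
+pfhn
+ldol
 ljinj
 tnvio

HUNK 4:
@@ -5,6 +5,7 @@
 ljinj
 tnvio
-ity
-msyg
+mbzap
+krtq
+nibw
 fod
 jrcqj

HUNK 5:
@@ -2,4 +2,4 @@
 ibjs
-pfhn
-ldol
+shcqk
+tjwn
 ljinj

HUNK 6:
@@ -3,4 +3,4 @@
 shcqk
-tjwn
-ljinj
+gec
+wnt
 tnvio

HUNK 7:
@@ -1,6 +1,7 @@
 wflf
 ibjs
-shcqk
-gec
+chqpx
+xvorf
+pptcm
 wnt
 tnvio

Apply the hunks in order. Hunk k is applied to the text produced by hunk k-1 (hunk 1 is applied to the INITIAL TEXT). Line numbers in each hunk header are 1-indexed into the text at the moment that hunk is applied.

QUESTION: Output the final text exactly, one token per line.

Answer: wflf
ibjs
chqpx
xvorf
pptcm
wnt
tnvio
mbzap
krtq
nibw
fod
jrcqj

Derivation:
Hunk 1: at line 3 remove [xscgy,jkam,tzzol] add [ljinj,tnvio,ity] -> 12 lines: wflf ibjs dnphb dsf ljinj tnvio ity jkmf ilf kim fod jrcqj
Hunk 2: at line 7 remove [jkmf,ilf,kim] add [msyg] -> 10 lines: wflf ibjs dnphb dsf ljinj tnvio ity msyg fod jrcqj
Hunk 3: at line 1 remove [dnphb,dsf] add [pfhn,ldol] -> 10 lines: wflf ibjs pfhn ldol ljinj tnvio ity msyg fod jrcqj
Hunk 4: at line 5 remove [ity,msyg] add [mbzap,krtq,nibw] -> 11 lines: wflf ibjs pfhn ldol ljinj tnvio mbzap krtq nibw fod jrcqj
Hunk 5: at line 2 remove [pfhn,ldol] add [shcqk,tjwn] -> 11 lines: wflf ibjs shcqk tjwn ljinj tnvio mbzap krtq nibw fod jrcqj
Hunk 6: at line 3 remove [tjwn,ljinj] add [gec,wnt] -> 11 lines: wflf ibjs shcqk gec wnt tnvio mbzap krtq nibw fod jrcqj
Hunk 7: at line 1 remove [shcqk,gec] add [chqpx,xvorf,pptcm] -> 12 lines: wflf ibjs chqpx xvorf pptcm wnt tnvio mbzap krtq nibw fod jrcqj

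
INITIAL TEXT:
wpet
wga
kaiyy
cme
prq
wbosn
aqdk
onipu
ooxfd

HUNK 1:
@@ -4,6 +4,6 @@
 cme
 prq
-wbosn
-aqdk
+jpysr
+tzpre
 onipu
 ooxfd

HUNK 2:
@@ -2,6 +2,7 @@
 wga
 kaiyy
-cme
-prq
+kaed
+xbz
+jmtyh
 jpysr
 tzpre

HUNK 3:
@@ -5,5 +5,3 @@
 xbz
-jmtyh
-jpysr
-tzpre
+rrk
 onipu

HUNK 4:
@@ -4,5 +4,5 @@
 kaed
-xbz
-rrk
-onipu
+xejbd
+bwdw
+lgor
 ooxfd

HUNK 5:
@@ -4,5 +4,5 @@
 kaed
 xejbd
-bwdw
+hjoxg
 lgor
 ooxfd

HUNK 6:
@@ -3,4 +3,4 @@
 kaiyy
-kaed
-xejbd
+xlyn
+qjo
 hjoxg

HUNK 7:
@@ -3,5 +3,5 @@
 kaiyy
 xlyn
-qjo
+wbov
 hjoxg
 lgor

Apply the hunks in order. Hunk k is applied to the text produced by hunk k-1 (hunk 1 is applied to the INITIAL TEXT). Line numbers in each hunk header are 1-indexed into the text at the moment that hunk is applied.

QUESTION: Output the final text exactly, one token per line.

Answer: wpet
wga
kaiyy
xlyn
wbov
hjoxg
lgor
ooxfd

Derivation:
Hunk 1: at line 4 remove [wbosn,aqdk] add [jpysr,tzpre] -> 9 lines: wpet wga kaiyy cme prq jpysr tzpre onipu ooxfd
Hunk 2: at line 2 remove [cme,prq] add [kaed,xbz,jmtyh] -> 10 lines: wpet wga kaiyy kaed xbz jmtyh jpysr tzpre onipu ooxfd
Hunk 3: at line 5 remove [jmtyh,jpysr,tzpre] add [rrk] -> 8 lines: wpet wga kaiyy kaed xbz rrk onipu ooxfd
Hunk 4: at line 4 remove [xbz,rrk,onipu] add [xejbd,bwdw,lgor] -> 8 lines: wpet wga kaiyy kaed xejbd bwdw lgor ooxfd
Hunk 5: at line 4 remove [bwdw] add [hjoxg] -> 8 lines: wpet wga kaiyy kaed xejbd hjoxg lgor ooxfd
Hunk 6: at line 3 remove [kaed,xejbd] add [xlyn,qjo] -> 8 lines: wpet wga kaiyy xlyn qjo hjoxg lgor ooxfd
Hunk 7: at line 3 remove [qjo] add [wbov] -> 8 lines: wpet wga kaiyy xlyn wbov hjoxg lgor ooxfd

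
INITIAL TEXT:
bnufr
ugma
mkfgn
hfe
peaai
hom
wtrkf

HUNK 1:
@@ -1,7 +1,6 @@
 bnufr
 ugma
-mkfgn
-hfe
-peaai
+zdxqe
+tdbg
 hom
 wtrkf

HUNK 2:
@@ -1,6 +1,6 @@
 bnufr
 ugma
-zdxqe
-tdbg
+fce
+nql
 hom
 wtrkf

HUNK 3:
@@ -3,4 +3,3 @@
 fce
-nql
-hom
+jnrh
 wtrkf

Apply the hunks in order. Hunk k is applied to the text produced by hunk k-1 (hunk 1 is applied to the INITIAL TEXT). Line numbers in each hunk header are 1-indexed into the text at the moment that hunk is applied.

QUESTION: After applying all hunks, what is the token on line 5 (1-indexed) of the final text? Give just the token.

Hunk 1: at line 1 remove [mkfgn,hfe,peaai] add [zdxqe,tdbg] -> 6 lines: bnufr ugma zdxqe tdbg hom wtrkf
Hunk 2: at line 1 remove [zdxqe,tdbg] add [fce,nql] -> 6 lines: bnufr ugma fce nql hom wtrkf
Hunk 3: at line 3 remove [nql,hom] add [jnrh] -> 5 lines: bnufr ugma fce jnrh wtrkf
Final line 5: wtrkf

Answer: wtrkf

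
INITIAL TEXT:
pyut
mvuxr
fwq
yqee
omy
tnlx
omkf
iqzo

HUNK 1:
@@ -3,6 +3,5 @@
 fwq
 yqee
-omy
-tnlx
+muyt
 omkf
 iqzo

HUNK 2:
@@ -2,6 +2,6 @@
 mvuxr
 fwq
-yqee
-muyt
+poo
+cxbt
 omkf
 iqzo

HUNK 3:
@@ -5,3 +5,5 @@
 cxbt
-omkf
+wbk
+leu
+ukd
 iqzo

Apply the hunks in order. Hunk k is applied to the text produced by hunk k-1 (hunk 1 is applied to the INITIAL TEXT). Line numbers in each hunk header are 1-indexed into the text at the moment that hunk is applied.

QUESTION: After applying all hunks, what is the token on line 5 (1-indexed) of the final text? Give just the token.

Hunk 1: at line 3 remove [omy,tnlx] add [muyt] -> 7 lines: pyut mvuxr fwq yqee muyt omkf iqzo
Hunk 2: at line 2 remove [yqee,muyt] add [poo,cxbt] -> 7 lines: pyut mvuxr fwq poo cxbt omkf iqzo
Hunk 3: at line 5 remove [omkf] add [wbk,leu,ukd] -> 9 lines: pyut mvuxr fwq poo cxbt wbk leu ukd iqzo
Final line 5: cxbt

Answer: cxbt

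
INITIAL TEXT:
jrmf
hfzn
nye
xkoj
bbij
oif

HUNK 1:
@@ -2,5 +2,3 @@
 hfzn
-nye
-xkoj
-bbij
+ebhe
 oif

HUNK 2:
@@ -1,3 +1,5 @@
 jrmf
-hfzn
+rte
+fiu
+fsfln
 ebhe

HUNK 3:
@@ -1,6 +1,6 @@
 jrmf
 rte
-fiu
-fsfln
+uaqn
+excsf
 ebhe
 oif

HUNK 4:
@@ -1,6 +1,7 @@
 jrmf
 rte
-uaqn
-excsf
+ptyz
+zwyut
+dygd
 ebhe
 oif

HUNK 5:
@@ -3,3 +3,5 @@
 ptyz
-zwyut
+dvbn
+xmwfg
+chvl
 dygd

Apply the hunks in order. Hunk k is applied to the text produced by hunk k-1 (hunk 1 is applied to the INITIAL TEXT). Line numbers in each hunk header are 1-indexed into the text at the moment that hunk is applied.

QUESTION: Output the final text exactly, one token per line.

Hunk 1: at line 2 remove [nye,xkoj,bbij] add [ebhe] -> 4 lines: jrmf hfzn ebhe oif
Hunk 2: at line 1 remove [hfzn] add [rte,fiu,fsfln] -> 6 lines: jrmf rte fiu fsfln ebhe oif
Hunk 3: at line 1 remove [fiu,fsfln] add [uaqn,excsf] -> 6 lines: jrmf rte uaqn excsf ebhe oif
Hunk 4: at line 1 remove [uaqn,excsf] add [ptyz,zwyut,dygd] -> 7 lines: jrmf rte ptyz zwyut dygd ebhe oif
Hunk 5: at line 3 remove [zwyut] add [dvbn,xmwfg,chvl] -> 9 lines: jrmf rte ptyz dvbn xmwfg chvl dygd ebhe oif

Answer: jrmf
rte
ptyz
dvbn
xmwfg
chvl
dygd
ebhe
oif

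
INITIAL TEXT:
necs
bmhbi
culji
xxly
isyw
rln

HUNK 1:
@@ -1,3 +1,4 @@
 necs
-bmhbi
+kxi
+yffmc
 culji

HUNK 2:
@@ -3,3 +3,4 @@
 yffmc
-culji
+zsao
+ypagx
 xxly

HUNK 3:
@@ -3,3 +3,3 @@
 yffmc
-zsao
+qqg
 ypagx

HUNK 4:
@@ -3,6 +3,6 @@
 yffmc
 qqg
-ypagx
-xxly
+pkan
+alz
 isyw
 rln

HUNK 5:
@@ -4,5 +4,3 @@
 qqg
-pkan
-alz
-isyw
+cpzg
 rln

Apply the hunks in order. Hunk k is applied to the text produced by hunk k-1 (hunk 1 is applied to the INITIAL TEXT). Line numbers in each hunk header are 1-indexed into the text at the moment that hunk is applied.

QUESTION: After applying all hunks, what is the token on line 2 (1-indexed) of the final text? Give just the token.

Hunk 1: at line 1 remove [bmhbi] add [kxi,yffmc] -> 7 lines: necs kxi yffmc culji xxly isyw rln
Hunk 2: at line 3 remove [culji] add [zsao,ypagx] -> 8 lines: necs kxi yffmc zsao ypagx xxly isyw rln
Hunk 3: at line 3 remove [zsao] add [qqg] -> 8 lines: necs kxi yffmc qqg ypagx xxly isyw rln
Hunk 4: at line 3 remove [ypagx,xxly] add [pkan,alz] -> 8 lines: necs kxi yffmc qqg pkan alz isyw rln
Hunk 5: at line 4 remove [pkan,alz,isyw] add [cpzg] -> 6 lines: necs kxi yffmc qqg cpzg rln
Final line 2: kxi

Answer: kxi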